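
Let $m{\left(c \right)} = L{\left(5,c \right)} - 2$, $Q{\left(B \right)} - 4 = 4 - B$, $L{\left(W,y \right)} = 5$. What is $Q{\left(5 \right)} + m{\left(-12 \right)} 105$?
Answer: $318$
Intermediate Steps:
$Q{\left(B \right)} = 8 - B$ ($Q{\left(B \right)} = 4 - \left(-4 + B\right) = 8 - B$)
$m{\left(c \right)} = 3$ ($m{\left(c \right)} = 5 - 2 = 3$)
$Q{\left(5 \right)} + m{\left(-12 \right)} 105 = \left(8 - 5\right) + 3 \cdot 105 = \left(8 - 5\right) + 315 = 3 + 315 = 318$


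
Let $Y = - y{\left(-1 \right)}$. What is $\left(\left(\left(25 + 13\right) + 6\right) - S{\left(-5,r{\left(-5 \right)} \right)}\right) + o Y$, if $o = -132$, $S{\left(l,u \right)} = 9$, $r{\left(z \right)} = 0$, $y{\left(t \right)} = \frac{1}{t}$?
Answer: $-97$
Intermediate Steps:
$Y = 1$ ($Y = - \frac{1}{-1} = \left(-1\right) \left(-1\right) = 1$)
$\left(\left(\left(25 + 13\right) + 6\right) - S{\left(-5,r{\left(-5 \right)} \right)}\right) + o Y = \left(\left(\left(25 + 13\right) + 6\right) - 9\right) - 132 = \left(\left(38 + 6\right) - 9\right) - 132 = \left(44 - 9\right) - 132 = 35 - 132 = -97$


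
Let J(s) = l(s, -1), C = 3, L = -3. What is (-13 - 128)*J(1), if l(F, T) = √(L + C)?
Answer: 0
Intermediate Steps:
l(F, T) = 0 (l(F, T) = √(-3 + 3) = √0 = 0)
J(s) = 0
(-13 - 128)*J(1) = (-13 - 128)*0 = -141*0 = 0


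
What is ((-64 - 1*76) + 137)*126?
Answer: -378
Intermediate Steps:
((-64 - 1*76) + 137)*126 = ((-64 - 76) + 137)*126 = (-140 + 137)*126 = -3*126 = -378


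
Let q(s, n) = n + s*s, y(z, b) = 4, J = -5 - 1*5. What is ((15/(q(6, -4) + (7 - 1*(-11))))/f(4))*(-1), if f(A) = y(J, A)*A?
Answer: -3/160 ≈ -0.018750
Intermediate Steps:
J = -10 (J = -5 - 5 = -10)
f(A) = 4*A
q(s, n) = n + s**2
((15/(q(6, -4) + (7 - 1*(-11))))/f(4))*(-1) = ((15/((-4 + 6**2) + (7 - 1*(-11))))/((4*4)))*(-1) = ((15/((-4 + 36) + (7 + 11)))/16)*(-1) = ((15/(32 + 18))*(1/16))*(-1) = ((15/50)*(1/16))*(-1) = ((15*(1/50))*(1/16))*(-1) = ((3/10)*(1/16))*(-1) = (3/160)*(-1) = -3/160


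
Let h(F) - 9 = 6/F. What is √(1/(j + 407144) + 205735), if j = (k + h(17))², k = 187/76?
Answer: √95093753848714678622305228215/679863781185 ≈ 453.58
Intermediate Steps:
k = 187/76 (k = 187*(1/76) = 187/76 ≈ 2.4605)
h(F) = 9 + 6/F
j = 232959169/1669264 (j = (187/76 + (9 + 6/17))² = (187/76 + 159/17)² = (15263/1292)² = 232959169/1669264 ≈ 139.56)
√(1/(j + 407144) + 205735) = √(1/(232959169/1669264 + 407144) + 205735) = √(1/(679863781185/1669264) + 205735) = √(1669264/679863781185 + 205735) = √(139871775023765239/679863781185) = √95093753848714678622305228215/679863781185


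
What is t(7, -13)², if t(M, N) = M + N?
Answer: 36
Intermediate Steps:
t(7, -13)² = (7 - 13)² = (-6)² = 36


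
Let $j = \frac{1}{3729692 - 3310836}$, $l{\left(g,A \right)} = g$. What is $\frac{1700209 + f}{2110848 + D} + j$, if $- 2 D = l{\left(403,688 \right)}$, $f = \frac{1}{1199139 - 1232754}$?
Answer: $\frac{47877498368902403}{59435148775660920} \approx 0.80554$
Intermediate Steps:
$f = - \frac{1}{33615}$ ($f = \frac{1}{-33615} = - \frac{1}{33615} \approx -2.9749 \cdot 10^{-5}$)
$D = - \frac{403}{2}$ ($D = \left(- \frac{1}{2}\right) 403 = - \frac{403}{2} \approx -201.5$)
$j = \frac{1}{418856} \approx 2.3875 \cdot 10^{-6}$
$\frac{1700209 + f}{2110848 + D} + j = \frac{1700209 - \frac{1}{33615}}{2110848 - \frac{403}{2}} + \frac{1}{418856} = \frac{57152525534}{33615 \cdot \frac{4221293}{2}} + \frac{1}{418856} = \frac{57152525534}{33615} \cdot \frac{2}{4221293} + \frac{1}{418856} = \frac{114305051068}{141898764195} + \frac{1}{418856} = \frac{47877498368902403}{59435148775660920}$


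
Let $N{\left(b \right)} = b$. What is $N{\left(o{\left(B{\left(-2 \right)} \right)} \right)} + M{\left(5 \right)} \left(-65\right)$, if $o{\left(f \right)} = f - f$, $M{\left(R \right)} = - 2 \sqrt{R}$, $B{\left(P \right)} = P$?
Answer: $130 \sqrt{5} \approx 290.69$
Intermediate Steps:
$o{\left(f \right)} = 0$
$N{\left(o{\left(B{\left(-2 \right)} \right)} \right)} + M{\left(5 \right)} \left(-65\right) = 0 + - 2 \sqrt{5} \left(-65\right) = 0 + 130 \sqrt{5} = 130 \sqrt{5}$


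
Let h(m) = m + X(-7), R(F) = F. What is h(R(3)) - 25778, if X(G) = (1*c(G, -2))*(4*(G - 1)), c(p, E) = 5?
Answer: -25935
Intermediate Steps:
X(G) = -20 + 20*G (X(G) = (1*5)*(4*(G - 1)) = 5*(4*(-1 + G)) = 5*(-4 + 4*G) = -20 + 20*G)
h(m) = -160 + m (h(m) = m + (-20 + 20*(-7)) = m + (-20 - 140) = m - 160 = -160 + m)
h(R(3)) - 25778 = (-160 + 3) - 25778 = -157 - 25778 = -25935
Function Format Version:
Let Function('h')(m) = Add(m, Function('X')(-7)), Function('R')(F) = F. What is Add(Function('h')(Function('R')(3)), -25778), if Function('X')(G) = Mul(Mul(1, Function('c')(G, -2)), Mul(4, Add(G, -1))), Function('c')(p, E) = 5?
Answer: -25935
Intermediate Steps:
Function('X')(G) = Add(-20, Mul(20, G)) (Function('X')(G) = Mul(Mul(1, 5), Mul(4, Add(G, -1))) = Mul(5, Mul(4, Add(-1, G))) = Mul(5, Add(-4, Mul(4, G))) = Add(-20, Mul(20, G)))
Function('h')(m) = Add(-160, m) (Function('h')(m) = Add(m, Add(-20, Mul(20, -7))) = Add(m, Add(-20, -140)) = Add(m, -160) = Add(-160, m))
Add(Function('h')(Function('R')(3)), -25778) = Add(Add(-160, 3), -25778) = Add(-157, -25778) = -25935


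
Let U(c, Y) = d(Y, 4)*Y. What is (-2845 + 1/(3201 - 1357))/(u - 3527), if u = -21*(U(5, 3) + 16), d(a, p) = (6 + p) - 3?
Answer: 5246179/7936576 ≈ 0.66101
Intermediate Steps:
d(a, p) = 3 + p
U(c, Y) = 7*Y (U(c, Y) = (3 + 4)*Y = 7*Y)
u = -777 (u = -21*(7*3 + 16) = -21*(21 + 16) = -21*37 = -777)
(-2845 + 1/(3201 - 1357))/(u - 3527) = (-2845 + 1/(3201 - 1357))/(-777 - 3527) = (-2845 + 1/1844)/(-4304) = (-2845 + 1/1844)*(-1/4304) = -5246179/1844*(-1/4304) = 5246179/7936576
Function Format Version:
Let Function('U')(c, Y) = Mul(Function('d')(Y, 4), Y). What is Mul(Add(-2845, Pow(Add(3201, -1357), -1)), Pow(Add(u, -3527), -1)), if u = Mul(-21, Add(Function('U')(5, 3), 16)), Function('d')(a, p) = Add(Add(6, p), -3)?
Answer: Rational(5246179, 7936576) ≈ 0.66101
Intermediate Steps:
Function('d')(a, p) = Add(3, p)
Function('U')(c, Y) = Mul(7, Y) (Function('U')(c, Y) = Mul(Add(3, 4), Y) = Mul(7, Y))
u = -777 (u = Mul(-21, Add(Mul(7, 3), 16)) = Mul(-21, Add(21, 16)) = Mul(-21, 37) = -777)
Mul(Add(-2845, Pow(Add(3201, -1357), -1)), Pow(Add(u, -3527), -1)) = Mul(Add(-2845, Pow(Add(3201, -1357), -1)), Pow(Add(-777, -3527), -1)) = Mul(Add(-2845, Pow(1844, -1)), Pow(-4304, -1)) = Mul(Add(-2845, Rational(1, 1844)), Rational(-1, 4304)) = Mul(Rational(-5246179, 1844), Rational(-1, 4304)) = Rational(5246179, 7936576)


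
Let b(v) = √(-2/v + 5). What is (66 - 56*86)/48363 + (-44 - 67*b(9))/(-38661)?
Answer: -1234774/12719469 + 67*√43/115983 ≈ -0.093289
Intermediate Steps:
b(v) = √(5 - 2/v)
(66 - 56*86)/48363 + (-44 - 67*b(9))/(-38661) = (66 - 56*86)/48363 + (-44 - 67*√(5 - 2/9))/(-38661) = (66 - 4816)*(1/48363) + (-44 - 67*√(5 - 2*⅑))*(-1/38661) = -4750*1/48363 + (-44 - 67*√(5 - 2/9))*(-1/38661) = -4750/48363 + (-44 - 67*√43/3)*(-1/38661) = -4750/48363 + (44/38661 + 67*√43/115983) = -1234774/12719469 + 67*√43/115983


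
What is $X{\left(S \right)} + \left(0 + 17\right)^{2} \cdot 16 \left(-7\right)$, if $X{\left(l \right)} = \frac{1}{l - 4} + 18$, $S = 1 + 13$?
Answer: $- \frac{323499}{10} \approx -32350.0$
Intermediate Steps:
$S = 14$
$X{\left(l \right)} = 18 + \frac{1}{-4 + l}$ ($X{\left(l \right)} = \frac{1}{-4 + l} + 18 = 18 + \frac{1}{-4 + l}$)
$X{\left(S \right)} + \left(0 + 17\right)^{2} \cdot 16 \left(-7\right) = \frac{-71 + 18 \cdot 14}{-4 + 14} + \left(0 + 17\right)^{2} \cdot 16 \left(-7\right) = \frac{-71 + 252}{10} + 17^{2} \left(-112\right) = \frac{1}{10} \cdot 181 + 289 \left(-112\right) = \frac{181}{10} - 32368 = - \frac{323499}{10}$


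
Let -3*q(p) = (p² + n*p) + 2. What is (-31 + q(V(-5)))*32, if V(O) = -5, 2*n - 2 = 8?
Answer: -3040/3 ≈ -1013.3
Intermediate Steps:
n = 5 (n = 1 + (½)*8 = 1 + 4 = 5)
q(p) = -⅔ - 5*p/3 - p²/3 (q(p) = -((p² + 5*p) + 2)/3 = -(2 + p² + 5*p)/3 = -⅔ - 5*p/3 - p²/3)
(-31 + q(V(-5)))*32 = (-31 + (-⅔ - 5/3*(-5) - ⅓*(-5)²))*32 = (-31 + (-⅔ + 25/3 - ⅓*25))*32 = (-31 + (-⅔ + 25/3 - 25/3))*32 = (-31 - ⅔)*32 = -95/3*32 = -3040/3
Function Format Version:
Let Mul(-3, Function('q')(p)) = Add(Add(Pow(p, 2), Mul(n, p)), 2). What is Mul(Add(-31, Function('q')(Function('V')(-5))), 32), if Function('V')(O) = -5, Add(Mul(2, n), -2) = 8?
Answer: Rational(-3040, 3) ≈ -1013.3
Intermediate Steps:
n = 5 (n = Add(1, Mul(Rational(1, 2), 8)) = Add(1, 4) = 5)
Function('q')(p) = Add(Rational(-2, 3), Mul(Rational(-5, 3), p), Mul(Rational(-1, 3), Pow(p, 2))) (Function('q')(p) = Mul(Rational(-1, 3), Add(Add(Pow(p, 2), Mul(5, p)), 2)) = Mul(Rational(-1, 3), Add(2, Pow(p, 2), Mul(5, p))) = Add(Rational(-2, 3), Mul(Rational(-5, 3), p), Mul(Rational(-1, 3), Pow(p, 2))))
Mul(Add(-31, Function('q')(Function('V')(-5))), 32) = Mul(Add(-31, Add(Rational(-2, 3), Mul(Rational(-5, 3), -5), Mul(Rational(-1, 3), Pow(-5, 2)))), 32) = Mul(Add(-31, Add(Rational(-2, 3), Rational(25, 3), Mul(Rational(-1, 3), 25))), 32) = Mul(Add(-31, Add(Rational(-2, 3), Rational(25, 3), Rational(-25, 3))), 32) = Mul(Add(-31, Rational(-2, 3)), 32) = Mul(Rational(-95, 3), 32) = Rational(-3040, 3)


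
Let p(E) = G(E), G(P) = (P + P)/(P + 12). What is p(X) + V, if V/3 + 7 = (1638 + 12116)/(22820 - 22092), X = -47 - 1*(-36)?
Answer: 383/28 ≈ 13.679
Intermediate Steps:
X = -11 (X = -47 + 36 = -11)
V = 999/28 (V = -21 + 3*((1638 + 12116)/(22820 - 22092)) = -21 + 3*(13754/728) = -21 + 3*(13754*(1/728)) = -21 + 3*(529/28) = -21 + 1587/28 = 999/28 ≈ 35.679)
G(P) = 2*P/(12 + P) (G(P) = (2*P)/(12 + P) = 2*P/(12 + P))
p(E) = 2*E/(12 + E)
p(X) + V = 2*(-11)/(12 - 11) + 999/28 = 2*(-11)/1 + 999/28 = 2*(-11)*1 + 999/28 = -22 + 999/28 = 383/28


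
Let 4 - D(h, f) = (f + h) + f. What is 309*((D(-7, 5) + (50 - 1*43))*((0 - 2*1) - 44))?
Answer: -113712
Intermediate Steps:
D(h, f) = 4 - h - 2*f (D(h, f) = 4 - ((f + h) + f) = 4 - (h + 2*f) = 4 + (-h - 2*f) = 4 - h - 2*f)
309*((D(-7, 5) + (50 - 1*43))*((0 - 2*1) - 44)) = 309*(((4 - 1*(-7) - 2*5) + (50 - 1*43))*((0 - 2*1) - 44)) = 309*(((4 + 7 - 10) + (50 - 43))*((0 - 2) - 44)) = 309*((1 + 7)*(-2 - 44)) = 309*(8*(-46)) = 309*(-368) = -113712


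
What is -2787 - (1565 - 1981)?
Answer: -2371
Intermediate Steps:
-2787 - (1565 - 1981) = -2787 - 1*(-416) = -2787 + 416 = -2371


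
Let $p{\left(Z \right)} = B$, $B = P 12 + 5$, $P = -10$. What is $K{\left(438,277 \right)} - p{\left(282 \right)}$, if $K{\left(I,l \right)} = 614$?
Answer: $729$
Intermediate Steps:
$B = -115$ ($B = \left(-10\right) 12 + 5 = -120 + 5 = -115$)
$p{\left(Z \right)} = -115$
$K{\left(438,277 \right)} - p{\left(282 \right)} = 614 - -115 = 614 + 115 = 729$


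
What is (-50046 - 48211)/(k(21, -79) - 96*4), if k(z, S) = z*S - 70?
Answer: 98257/2113 ≈ 46.501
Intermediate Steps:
k(z, S) = -70 + S*z (k(z, S) = S*z - 70 = -70 + S*z)
(-50046 - 48211)/(k(21, -79) - 96*4) = (-50046 - 48211)/((-70 - 79*21) - 96*4) = -98257/((-70 - 1659) - 384) = -98257/(-1729 - 384) = -98257/(-2113) = -98257*(-1/2113) = 98257/2113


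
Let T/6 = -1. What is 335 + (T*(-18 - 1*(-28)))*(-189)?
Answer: 11675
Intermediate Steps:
T = -6 (T = 6*(-1) = -6)
335 + (T*(-18 - 1*(-28)))*(-189) = 335 - 6*(-18 - 1*(-28))*(-189) = 335 - 6*(-18 + 28)*(-189) = 335 - 6*10*(-189) = 335 - 60*(-189) = 335 + 11340 = 11675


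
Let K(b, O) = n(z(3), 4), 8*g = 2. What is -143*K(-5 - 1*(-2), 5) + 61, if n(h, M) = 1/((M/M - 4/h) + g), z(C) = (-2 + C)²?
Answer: 113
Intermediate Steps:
g = ¼ (g = (⅛)*2 = ¼ ≈ 0.25000)
n(h, M) = 1/(5/4 - 4/h) (n(h, M) = 1/((M/M - 4/h) + ¼) = 1/((1 - 4/h) + ¼) = 1/(5/4 - 4/h))
K(b, O) = -4/11 (K(b, O) = 4*(-2 + 3)²/(-16 + 5*(-2 + 3)²) = 4*1²/(-16 + 5*1²) = 4*1/(-16 + 5*1) = 4*1/(-16 + 5) = 4*1/(-11) = 4*1*(-1/11) = -4/11)
-143*K(-5 - 1*(-2), 5) + 61 = -143*(-4/11) + 61 = 52 + 61 = 113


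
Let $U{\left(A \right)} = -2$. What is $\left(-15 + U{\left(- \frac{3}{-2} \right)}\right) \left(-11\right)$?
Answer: $187$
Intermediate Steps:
$\left(-15 + U{\left(- \frac{3}{-2} \right)}\right) \left(-11\right) = \left(-15 - 2\right) \left(-11\right) = \left(-17\right) \left(-11\right) = 187$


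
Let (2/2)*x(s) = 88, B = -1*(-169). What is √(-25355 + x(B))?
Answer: I*√25267 ≈ 158.96*I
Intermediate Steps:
B = 169
x(s) = 88
√(-25355 + x(B)) = √(-25355 + 88) = √(-25267) = I*√25267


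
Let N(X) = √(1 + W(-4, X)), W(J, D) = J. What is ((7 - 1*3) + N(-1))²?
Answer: (4 + I*√3)² ≈ 13.0 + 13.856*I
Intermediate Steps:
N(X) = I*√3 (N(X) = √(1 - 4) = √(-3) = I*√3)
((7 - 1*3) + N(-1))² = ((7 - 1*3) + I*√3)² = ((7 - 3) + I*√3)² = (4 + I*√3)²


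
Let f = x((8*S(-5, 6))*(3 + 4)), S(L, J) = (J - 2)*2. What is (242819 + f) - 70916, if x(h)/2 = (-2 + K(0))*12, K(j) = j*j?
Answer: 171855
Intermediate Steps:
K(j) = j**2
S(L, J) = -4 + 2*J (S(L, J) = (-2 + J)*2 = -4 + 2*J)
x(h) = -48 (x(h) = 2*((-2 + 0**2)*12) = 2*((-2 + 0)*12) = 2*(-2*12) = 2*(-24) = -48)
f = -48
(242819 + f) - 70916 = (242819 - 48) - 70916 = 242771 - 70916 = 171855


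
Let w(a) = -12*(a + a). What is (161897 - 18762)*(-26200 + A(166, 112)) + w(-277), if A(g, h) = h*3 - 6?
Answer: -3702895802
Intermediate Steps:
w(a) = -24*a
A(g, h) = -6 + 3*h (A(g, h) = 3*h - 6 = -6 + 3*h)
(161897 - 18762)*(-26200 + A(166, 112)) + w(-277) = (161897 - 18762)*(-26200 + (-6 + 3*112)) - 24*(-277) = 143135*(-26200 + (-6 + 336)) + 6648 = 143135*(-26200 + 330) + 6648 = 143135*(-25870) + 6648 = -3702902450 + 6648 = -3702895802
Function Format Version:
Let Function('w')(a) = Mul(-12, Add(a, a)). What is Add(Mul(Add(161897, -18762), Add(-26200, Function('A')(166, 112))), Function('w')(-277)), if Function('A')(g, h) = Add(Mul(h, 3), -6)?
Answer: -3702895802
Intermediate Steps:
Function('w')(a) = Mul(-24, a) (Function('w')(a) = Mul(-12, Mul(2, a)) = Mul(-24, a))
Function('A')(g, h) = Add(-6, Mul(3, h)) (Function('A')(g, h) = Add(Mul(3, h), -6) = Add(-6, Mul(3, h)))
Add(Mul(Add(161897, -18762), Add(-26200, Function('A')(166, 112))), Function('w')(-277)) = Add(Mul(Add(161897, -18762), Add(-26200, Add(-6, Mul(3, 112)))), Mul(-24, -277)) = Add(Mul(143135, Add(-26200, Add(-6, 336))), 6648) = Add(Mul(143135, Add(-26200, 330)), 6648) = Add(Mul(143135, -25870), 6648) = Add(-3702902450, 6648) = -3702895802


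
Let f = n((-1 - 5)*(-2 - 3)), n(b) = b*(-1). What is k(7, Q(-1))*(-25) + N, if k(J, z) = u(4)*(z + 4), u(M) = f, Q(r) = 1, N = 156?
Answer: 3906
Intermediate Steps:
n(b) = -b
f = -30 (f = -(-1 - 5)*(-2 - 3) = -(-6)*(-5) = -1*30 = -30)
u(M) = -30
k(J, z) = -120 - 30*z (k(J, z) = -30*(z + 4) = -30*(4 + z) = -120 - 30*z)
k(7, Q(-1))*(-25) + N = (-120 - 30*1)*(-25) + 156 = (-120 - 30)*(-25) + 156 = -150*(-25) + 156 = 3750 + 156 = 3906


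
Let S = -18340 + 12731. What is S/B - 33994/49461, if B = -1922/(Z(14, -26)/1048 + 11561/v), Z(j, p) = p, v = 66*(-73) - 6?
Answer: -155266266674791/20025050319216 ≈ -7.7536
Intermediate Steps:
v = -4824 (v = -4818 - 6 = -4824)
S = -5609
B = 1214596368/1530169 (B = -1922/(-26/1048 + 11561/(-4824)) = -1922/(-26*1/1048 + 11561*(-1/4824)) = -1922/(-13/524 - 11561/4824) = -1922/(-1530169/631944) = -1922*(-631944/1530169) = 1214596368/1530169 ≈ 793.77)
S/B - 33994/49461 = -5609/1214596368/1530169 - 33994/49461 = -5609*1530169/1214596368 - 33994*1/49461 = -8582717921/1214596368 - 33994/49461 = -155266266674791/20025050319216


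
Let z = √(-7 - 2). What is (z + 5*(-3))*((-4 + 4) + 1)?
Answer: -15 + 3*I ≈ -15.0 + 3.0*I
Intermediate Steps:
z = 3*I (z = √(-9) = 3*I ≈ 3.0*I)
(z + 5*(-3))*((-4 + 4) + 1) = (3*I + 5*(-3))*((-4 + 4) + 1) = (3*I - 15)*(0 + 1) = (-15 + 3*I)*1 = -15 + 3*I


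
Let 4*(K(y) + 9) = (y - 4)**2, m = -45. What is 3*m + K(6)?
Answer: -143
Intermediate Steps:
K(y) = -9 + (-4 + y)**2/4 (K(y) = -9 + (y - 4)**2/4 = -9 + (-4 + y)**2/4)
3*m + K(6) = 3*(-45) + (-9 + (-4 + 6)**2/4) = -135 + (-9 + (1/4)*2**2) = -135 + (-9 + (1/4)*4) = -135 + (-9 + 1) = -135 - 8 = -143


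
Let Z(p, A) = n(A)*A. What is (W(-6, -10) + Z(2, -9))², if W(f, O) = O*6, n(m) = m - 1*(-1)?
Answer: 144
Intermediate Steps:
n(m) = 1 + m (n(m) = m + 1 = 1 + m)
W(f, O) = 6*O
Z(p, A) = A*(1 + A) (Z(p, A) = (1 + A)*A = A*(1 + A))
(W(-6, -10) + Z(2, -9))² = (6*(-10) - 9*(1 - 9))² = (-60 - 9*(-8))² = (-60 + 72)² = 12² = 144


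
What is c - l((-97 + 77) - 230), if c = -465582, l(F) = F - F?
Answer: -465582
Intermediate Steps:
l(F) = 0
c - l((-97 + 77) - 230) = -465582 - 1*0 = -465582 + 0 = -465582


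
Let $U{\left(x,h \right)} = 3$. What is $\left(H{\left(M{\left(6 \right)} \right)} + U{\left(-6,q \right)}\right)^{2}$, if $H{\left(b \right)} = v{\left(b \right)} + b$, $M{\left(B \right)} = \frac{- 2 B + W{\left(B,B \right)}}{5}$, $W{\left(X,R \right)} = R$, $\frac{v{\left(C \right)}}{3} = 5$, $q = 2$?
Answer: $\frac{7056}{25} \approx 282.24$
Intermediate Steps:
$v{\left(C \right)} = 15$ ($v{\left(C \right)} = 3 \cdot 5 = 15$)
$M{\left(B \right)} = - \frac{B}{5}$ ($M{\left(B \right)} = \frac{- 2 B + B}{5} = - B \frac{1}{5} = - \frac{B}{5}$)
$H{\left(b \right)} = 15 + b$
$\left(H{\left(M{\left(6 \right)} \right)} + U{\left(-6,q \right)}\right)^{2} = \left(\left(15 - \frac{6}{5}\right) + 3\right)^{2} = \left(\frac{69}{5} + 3\right)^{2} = \left(\frac{84}{5}\right)^{2} = \frac{7056}{25}$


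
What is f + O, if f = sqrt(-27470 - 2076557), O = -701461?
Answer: -701461 + I*sqrt(2104027) ≈ -7.0146e+5 + 1450.5*I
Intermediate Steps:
f = I*sqrt(2104027) (f = sqrt(-2104027) = I*sqrt(2104027) ≈ 1450.5*I)
f + O = I*sqrt(2104027) - 701461 = -701461 + I*sqrt(2104027)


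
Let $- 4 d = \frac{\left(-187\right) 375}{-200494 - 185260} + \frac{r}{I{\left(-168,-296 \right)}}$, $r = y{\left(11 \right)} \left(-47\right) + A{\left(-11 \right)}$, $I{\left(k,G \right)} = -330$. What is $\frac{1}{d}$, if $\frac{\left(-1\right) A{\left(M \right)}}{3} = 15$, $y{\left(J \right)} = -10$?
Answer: $\frac{12729882}{3520105} \approx 3.6163$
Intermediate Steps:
$A{\left(M \right)} = -45$ ($A{\left(M \right)} = \left(-3\right) 15 = -45$)
$r = 425$ ($r = \left(-10\right) \left(-47\right) - 45 = 470 - 45 = 425$)
$d = \frac{3520105}{12729882}$ ($d = - \frac{\frac{\left(-187\right) 375}{-200494 - 185260} + \frac{425}{-330}}{4} = - \frac{- \frac{70125}{-385754} + 425 \left(- \frac{1}{330}\right)}{4} = - \frac{\left(-70125\right) \left(- \frac{1}{385754}\right) - \frac{85}{66}}{4} = - \frac{\frac{70125}{385754} - \frac{85}{66}}{4} = \left(- \frac{1}{4}\right) \left(- \frac{7040210}{6364941}\right) = \frac{3520105}{12729882} \approx 0.27652$)
$\frac{1}{d} = \frac{1}{\frac{3520105}{12729882}} = \frac{12729882}{3520105}$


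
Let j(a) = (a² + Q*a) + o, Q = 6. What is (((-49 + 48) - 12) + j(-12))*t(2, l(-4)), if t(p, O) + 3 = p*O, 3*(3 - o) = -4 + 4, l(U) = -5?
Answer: -806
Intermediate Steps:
o = 3 (o = 3 - (-4 + 4)/3 = 3 - ⅓*0 = 3 + 0 = 3)
t(p, O) = -3 + O*p (t(p, O) = -3 + p*O = -3 + O*p)
j(a) = 3 + a² + 6*a (j(a) = (a² + 6*a) + 3 = 3 + a² + 6*a)
(((-49 + 48) - 12) + j(-12))*t(2, l(-4)) = (((-49 + 48) - 12) + (3 + (-12)² + 6*(-12)))*(-3 - 5*2) = ((-1 - 12) + (3 + 144 - 72))*(-3 - 10) = (-13 + 75)*(-13) = 62*(-13) = -806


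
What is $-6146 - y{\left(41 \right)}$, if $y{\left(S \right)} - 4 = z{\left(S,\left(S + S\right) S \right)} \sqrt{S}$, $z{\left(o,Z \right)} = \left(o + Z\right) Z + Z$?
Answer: $-6150 - 11444248 \sqrt{41} \approx -7.3285 \cdot 10^{7}$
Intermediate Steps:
$z{\left(o,Z \right)} = Z + Z \left(Z + o\right)$ ($z{\left(o,Z \right)} = \left(Z + o\right) Z + Z = Z \left(Z + o\right) + Z = Z + Z \left(Z + o\right)$)
$y{\left(S \right)} = 4 + 2 S^{\frac{5}{2}} \left(1 + S + 2 S^{2}\right)$ ($y{\left(S \right)} = 4 + \left(S + S\right) S \left(1 + \left(S + S\right) S + S\right) \sqrt{S} = 4 + 2 S S \left(1 + 2 S S + S\right) \sqrt{S} = 4 + 2 S^{2} \left(1 + 2 S^{2} + S\right) \sqrt{S} = 4 + 2 S^{2} \left(1 + S + 2 S^{2}\right) \sqrt{S} = 4 + 2 S^{\frac{5}{2}} \left(1 + S + 2 S^{2}\right)$)
$-6146 - y{\left(41 \right)} = -6146 - \left(4 + 2 \cdot 41^{\frac{5}{2}} \left(1 + 41 + 2 \cdot 41^{2}\right)\right) = -6146 - \left(4 + 2 \cdot 1681 \sqrt{41} \left(1 + 41 + 2 \cdot 1681\right)\right) = -6146 - \left(4 + 2 \cdot 1681 \sqrt{41} \left(1 + 41 + 3362\right)\right) = -6146 - \left(4 + 2 \cdot 1681 \sqrt{41} \cdot 3404\right) = -6146 - \left(4 + 11444248 \sqrt{41}\right) = -6150 - 11444248 \sqrt{41}$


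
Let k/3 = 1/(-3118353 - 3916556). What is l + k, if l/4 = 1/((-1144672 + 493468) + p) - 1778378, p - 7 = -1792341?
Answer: -61140875607380926877/8595033734021 ≈ -7.1135e+6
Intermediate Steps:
p = -1792334 (p = 7 - 1792341 = -1792334)
l = -8691068442730/1221769 (l = 4*(1/((-1144672 + 493468) - 1792334) - 1778378) = 4*(1/(-651204 - 1792334) - 1778378) = 4*(1/(-2443538) - 1778378) = 4*(-1/2443538 - 1778378) = 4*(-4345534221365/2443538) = -8691068442730/1221769 ≈ -7.1135e+6)
k = -3/7034909 (k = 3/(-3118353 - 3916556) = 3/(-7034909) = 3*(-1/7034909) = -3/7034909 ≈ -4.2644e-7)
l + k = -8691068442730/1221769 - 3/7034909 = -61140875607380926877/8595033734021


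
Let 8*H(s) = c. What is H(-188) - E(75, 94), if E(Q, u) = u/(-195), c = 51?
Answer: 10697/1560 ≈ 6.8570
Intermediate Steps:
E(Q, u) = -u/195 (E(Q, u) = u*(-1/195) = -u/195)
H(s) = 51/8 (H(s) = (⅛)*51 = 51/8)
H(-188) - E(75, 94) = 51/8 - (-1)*94/195 = 51/8 - 1*(-94/195) = 51/8 + 94/195 = 10697/1560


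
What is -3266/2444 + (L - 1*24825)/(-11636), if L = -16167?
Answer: 7772659/3554798 ≈ 2.1865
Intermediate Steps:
-3266/2444 + (L - 1*24825)/(-11636) = -3266/2444 + (-16167 - 1*24825)/(-11636) = -3266*1/2444 + (-16167 - 24825)*(-1/11636) = -1633/1222 - 40992*(-1/11636) = -1633/1222 + 10248/2909 = 7772659/3554798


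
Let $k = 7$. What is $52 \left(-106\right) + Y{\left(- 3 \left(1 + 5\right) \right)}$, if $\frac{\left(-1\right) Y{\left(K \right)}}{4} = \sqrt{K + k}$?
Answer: $-5512 - 4 i \sqrt{11} \approx -5512.0 - 13.266 i$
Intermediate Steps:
$Y{\left(K \right)} = - 4 \sqrt{7 + K}$ ($Y{\left(K \right)} = - 4 \sqrt{K + 7} = - 4 \sqrt{7 + K}$)
$52 \left(-106\right) + Y{\left(- 3 \left(1 + 5\right) \right)} = 52 \left(-106\right) - 4 \sqrt{7 - 3 \left(1 + 5\right)} = -5512 - 4 \sqrt{7 - 18} = -5512 - 4 \sqrt{-11} = -5512 - 4 i \sqrt{11}$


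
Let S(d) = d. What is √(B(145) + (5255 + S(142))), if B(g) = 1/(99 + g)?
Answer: √80329009/122 ≈ 73.464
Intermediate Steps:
√(B(145) + (5255 + S(142))) = √(1/(99 + 145) + (5255 + 142)) = √(1/244 + 5397) = √(1316869/244) = √80329009/122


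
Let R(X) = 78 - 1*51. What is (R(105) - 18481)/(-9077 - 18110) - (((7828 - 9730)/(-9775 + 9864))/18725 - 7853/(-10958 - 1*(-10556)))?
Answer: -343418356235627/18213741700350 ≈ -18.855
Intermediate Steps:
R(X) = 27 (R(X) = 78 - 51 = 27)
(R(105) - 18481)/(-9077 - 18110) - (((7828 - 9730)/(-9775 + 9864))/18725 - 7853/(-10958 - 1*(-10556))) = (27 - 18481)/(-9077 - 18110) - (((7828 - 9730)/(-9775 + 9864))/18725 - 7853/(-10958 - 1*(-10556))) = -18454/(-27187) - (-1902/89*(1/18725) - 7853/(-10958 + 10556)) = -18454*(-1/27187) - (-1902*1/89*(1/18725) - 7853/(-402)) = 18454/27187 - (-1902/89*1/18725 - 7853*(-1/402)) = 18454/27187 - (-1902/1666525 + 7853/402) = 18454/27187 - 1*13086456221/669943050 = 18454/27187 - 13086456221/669943050 = -343418356235627/18213741700350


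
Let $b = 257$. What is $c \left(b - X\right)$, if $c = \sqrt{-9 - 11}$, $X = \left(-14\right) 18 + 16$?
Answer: $986 i \sqrt{5} \approx 2204.8 i$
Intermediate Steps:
$X = -236$ ($X = -252 + 16 = -236$)
$c = 2 i \sqrt{5}$ ($c = \sqrt{-20} = 2 i \sqrt{5} \approx 4.4721 i$)
$c \left(b - X\right) = 2 i \sqrt{5} \left(257 - -236\right) = 2 i \sqrt{5} \left(257 + 236\right) = 2 i \sqrt{5} \cdot 493 = 986 i \sqrt{5}$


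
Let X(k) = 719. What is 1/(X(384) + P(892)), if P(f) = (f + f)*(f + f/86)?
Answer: 43/69253685 ≈ 6.2091e-7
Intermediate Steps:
P(f) = 87*f**2/43 (P(f) = (2*f)*(f + f*(1/86)) = (2*f)*(f + f/86) = (2*f)*(87*f/86) = 87*f**2/43)
1/(X(384) + P(892)) = 1/(719 + (87/43)*892**2) = 1/(719 + (87/43)*795664) = 1/(719 + 69222768/43) = 1/(69253685/43) = 43/69253685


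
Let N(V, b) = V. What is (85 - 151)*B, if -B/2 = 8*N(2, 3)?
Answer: 2112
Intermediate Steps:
B = -32 (B = -16*2 = -2*16 = -32)
(85 - 151)*B = (85 - 151)*(-32) = -66*(-32) = 2112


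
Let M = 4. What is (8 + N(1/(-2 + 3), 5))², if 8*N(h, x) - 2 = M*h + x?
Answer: 5625/64 ≈ 87.891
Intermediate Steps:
N(h, x) = ¼ + h/2 + x/8 (N(h, x) = ¼ + (4*h + x)/8 = ¼ + (x + 4*h)/8 = ¼ + (h/2 + x/8) = ¼ + h/2 + x/8)
(8 + N(1/(-2 + 3), 5))² = (8 + (¼ + 1/(2*(-2 + 3)) + (⅛)*5))² = (8 + (¼ + (½)/1 + 5/8))² = (8 + (¼ + (½)*1 + 5/8))² = (8 + (¼ + ½ + 5/8))² = (8 + 11/8)² = (75/8)² = 5625/64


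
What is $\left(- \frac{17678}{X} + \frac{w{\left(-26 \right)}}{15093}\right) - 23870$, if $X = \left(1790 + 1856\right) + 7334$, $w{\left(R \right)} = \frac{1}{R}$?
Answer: $- \frac{1428566542822}{59843745} \approx -23872.0$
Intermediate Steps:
$X = 10980$ ($X = 3646 + 7334 = 10980$)
$\left(- \frac{17678}{X} + \frac{w{\left(-26 \right)}}{15093}\right) - 23870 = \left(- \frac{17678}{10980} + \frac{1}{\left(-26\right) 15093}\right) - 23870 = \left(\left(-17678\right) \frac{1}{10980} - \frac{1}{392418}\right) - 23870 = \left(- \frac{8839}{5490} - \frac{1}{392418}\right) - 23870 = - \frac{96349672}{59843745} - 23870 = - \frac{1428566542822}{59843745}$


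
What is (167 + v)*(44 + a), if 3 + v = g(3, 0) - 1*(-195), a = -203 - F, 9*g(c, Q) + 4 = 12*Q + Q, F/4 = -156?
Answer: 500185/3 ≈ 1.6673e+5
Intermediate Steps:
F = -624 (F = 4*(-156) = -624)
g(c, Q) = -4/9 + 13*Q/9 (g(c, Q) = -4/9 + (12*Q + Q)/9 = -4/9 + (13*Q)/9 = -4/9 + 13*Q/9)
a = 421 (a = -203 - 1*(-624) = -203 + 624 = 421)
v = 1724/9 (v = -3 + ((-4/9 + (13/9)*0) - 1*(-195)) = -3 + ((-4/9 + 0) + 195) = -3 + (-4/9 + 195) = -3 + 1751/9 = 1724/9 ≈ 191.56)
(167 + v)*(44 + a) = (167 + 1724/9)*(44 + 421) = (3227/9)*465 = 500185/3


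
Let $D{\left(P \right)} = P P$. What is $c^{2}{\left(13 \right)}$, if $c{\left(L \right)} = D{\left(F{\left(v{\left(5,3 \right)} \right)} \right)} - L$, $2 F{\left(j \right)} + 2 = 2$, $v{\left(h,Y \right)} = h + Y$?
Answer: $169$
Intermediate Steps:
$v{\left(h,Y \right)} = Y + h$
$F{\left(j \right)} = 0$ ($F{\left(j \right)} = -1 + \frac{1}{2} \cdot 2 = -1 + 1 = 0$)
$D{\left(P \right)} = P^{2}$
$c{\left(L \right)} = - L$ ($c{\left(L \right)} = 0^{2} - L = 0 - L = - L$)
$c^{2}{\left(13 \right)} = \left(\left(-1\right) 13\right)^{2} = \left(-13\right)^{2} = 169$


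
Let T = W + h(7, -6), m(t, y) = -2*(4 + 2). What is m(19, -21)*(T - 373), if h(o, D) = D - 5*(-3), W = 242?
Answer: 1464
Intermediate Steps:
h(o, D) = 15 + D (h(o, D) = D + 15 = 15 + D)
m(t, y) = -12 (m(t, y) = -2*6 = -12)
T = 251 (T = 242 + (15 - 6) = 242 + 9 = 251)
m(19, -21)*(T - 373) = -12*(251 - 373) = -12*(-122) = 1464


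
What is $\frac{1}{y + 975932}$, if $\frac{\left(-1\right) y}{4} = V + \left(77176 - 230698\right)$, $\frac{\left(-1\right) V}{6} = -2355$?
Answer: $\frac{1}{1533500} \approx 6.521 \cdot 10^{-7}$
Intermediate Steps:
$V = 14130$ ($V = \left(-6\right) \left(-2355\right) = 14130$)
$y = 557568$ ($y = - 4 \left(14130 + \left(77176 - 230698\right)\right) = - 4 \left(14130 - 153522\right) = \left(-4\right) \left(-139392\right) = 557568$)
$\frac{1}{y + 975932} = \frac{1}{557568 + 975932} = \frac{1}{1533500}$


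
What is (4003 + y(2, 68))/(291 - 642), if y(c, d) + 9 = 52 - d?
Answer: -34/3 ≈ -11.333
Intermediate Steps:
y(c, d) = 43 - d (y(c, d) = -9 + (52 - d) = 43 - d)
(4003 + y(2, 68))/(291 - 642) = (4003 + (43 - 1*68))/(291 - 642) = (4003 + (43 - 68))/(-351) = (4003 - 25)*(-1/351) = 3978*(-1/351) = -34/3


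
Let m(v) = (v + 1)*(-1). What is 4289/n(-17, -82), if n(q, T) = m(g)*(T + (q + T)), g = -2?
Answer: -4289/181 ≈ -23.696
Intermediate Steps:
m(v) = -1 - v (m(v) = (1 + v)*(-1) = -1 - v)
n(q, T) = q + 2*T (n(q, T) = (-1 - 1*(-2))*(T + (q + T)) = (-1 + 2)*(T + (T + q)) = 1*(q + 2*T) = q + 2*T)
4289/n(-17, -82) = 4289/(-17 + 2*(-82)) = 4289/(-17 - 164) = 4289/(-181) = 4289*(-1/181) = -4289/181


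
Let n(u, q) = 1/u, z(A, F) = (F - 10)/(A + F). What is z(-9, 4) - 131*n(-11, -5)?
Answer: 721/55 ≈ 13.109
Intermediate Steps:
z(A, F) = (-10 + F)/(A + F)
z(-9, 4) - 131*n(-11, -5) = (-10 + 4)/(-9 + 4) - 131/(-11) = -6/(-5) - 131*(-1/11) = -⅕*(-6) + 131/11 = 6/5 + 131/11 = 721/55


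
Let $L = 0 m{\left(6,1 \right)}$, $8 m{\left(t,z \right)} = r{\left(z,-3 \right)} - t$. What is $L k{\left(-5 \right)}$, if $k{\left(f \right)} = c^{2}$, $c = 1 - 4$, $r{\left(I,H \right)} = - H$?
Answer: $0$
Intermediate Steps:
$c = -3$ ($c = 1 - 4 = -3$)
$m{\left(t,z \right)} = \frac{3}{8} - \frac{t}{8}$ ($m{\left(t,z \right)} = \frac{\left(-1\right) \left(-3\right) - t}{8} = \frac{3 - t}{8} = \frac{3}{8} - \frac{t}{8}$)
$k{\left(f \right)} = 9$ ($k{\left(f \right)} = \left(-3\right)^{2} = 9$)
$L = 0$ ($L = 0 \left(\frac{3}{8} - \frac{3}{4}\right) = 0 \left(- \frac{3}{8}\right) = 0$)
$L k{\left(-5 \right)} = 0 \cdot 9 = 0$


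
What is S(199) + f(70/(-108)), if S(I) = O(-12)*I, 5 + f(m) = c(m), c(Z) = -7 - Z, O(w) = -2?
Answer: -22105/54 ≈ -409.35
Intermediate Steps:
f(m) = -12 - m (f(m) = -5 + (-7 - m) = -12 - m)
S(I) = -2*I
S(199) + f(70/(-108)) = -2*199 + (-12 - 70/(-108)) = -398 + (-12 - 70*(-1)/108) = -398 + (-12 - 1*(-35/54)) = -398 + (-12 + 35/54) = -398 - 613/54 = -22105/54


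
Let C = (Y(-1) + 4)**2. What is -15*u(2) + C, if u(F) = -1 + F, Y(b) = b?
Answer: -6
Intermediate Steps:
C = 9 (C = (-1 + 4)**2 = 3**2 = 9)
-15*u(2) + C = -15*(-1 + 2) + 9 = -15*1 + 9 = -15 + 9 = -6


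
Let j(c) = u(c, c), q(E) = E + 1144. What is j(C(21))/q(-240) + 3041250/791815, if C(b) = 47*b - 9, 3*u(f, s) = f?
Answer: 300742169/71580076 ≈ 4.2015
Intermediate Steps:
u(f, s) = f/3
q(E) = 1144 + E
C(b) = -9 + 47*b
j(c) = c/3
j(C(21))/q(-240) + 3041250/791815 = ((-9 + 47*21)/3)/(1144 - 240) + 3041250/791815 = ((-9 + 987)/3)/904 + 3041250*(1/791815) = ((1/3)*978)*(1/904) + 608250/158363 = 326*(1/904) + 608250/158363 = 163/452 + 608250/158363 = 300742169/71580076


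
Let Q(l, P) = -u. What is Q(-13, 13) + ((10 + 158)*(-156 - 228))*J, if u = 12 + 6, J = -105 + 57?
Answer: 3096558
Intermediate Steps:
J = -48
u = 18
Q(l, P) = -18 (Q(l, P) = -1*18 = -18)
Q(-13, 13) + ((10 + 158)*(-156 - 228))*J = -18 + ((10 + 158)*(-156 - 228))*(-48) = -18 + (168*(-384))*(-48) = -18 - 64512*(-48) = -18 + 3096576 = 3096558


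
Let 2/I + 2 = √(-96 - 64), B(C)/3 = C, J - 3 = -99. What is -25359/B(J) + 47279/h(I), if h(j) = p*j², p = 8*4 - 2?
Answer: -29459831/480 - 94558*I*√10/15 ≈ -61375.0 - 19935.0*I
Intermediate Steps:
J = -96 (J = 3 - 99 = -96)
B(C) = 3*C
I = 2/(-2 + 4*I*√10) (I = 2/(-2 + √(-96 - 64)) = 2/(-2 + √(-160)) = 2/(-2 + 4*I*√10) ≈ -0.02439 - 0.15426*I)
p = 30 (p = 32 - 2 = 30)
h(j) = 30*j²
-25359/B(J) + 47279/h(I) = -25359/(3*(-96)) + 47279/((30*(-I/(I + 2*√10))²)) = -25359/(-288) + 47279/((30*(-1/(I + 2*√10)²))) = -25359*(-1/288) + 47279/((-30/(I + 2*√10)²)) = 8453/96 + 47279*(-(I + 2*√10)²/30) = 8453/96 - 47279*(I + 2*√10)²/30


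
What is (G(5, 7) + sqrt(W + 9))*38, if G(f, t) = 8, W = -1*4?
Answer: 304 + 38*sqrt(5) ≈ 388.97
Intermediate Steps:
W = -4
(G(5, 7) + sqrt(W + 9))*38 = (8 + sqrt(-4 + 9))*38 = (8 + sqrt(5))*38 = 304 + 38*sqrt(5)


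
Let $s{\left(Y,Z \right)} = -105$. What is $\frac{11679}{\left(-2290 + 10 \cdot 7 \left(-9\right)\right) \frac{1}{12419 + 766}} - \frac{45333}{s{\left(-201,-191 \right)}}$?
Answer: $- \frac{1069088481}{20440} \approx -52304.0$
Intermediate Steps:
$\frac{11679}{\left(-2290 + 10 \cdot 7 \left(-9\right)\right) \frac{1}{12419 + 766}} - \frac{45333}{s{\left(-201,-191 \right)}} = \frac{11679}{\left(-2290 + 10 \cdot 7 \left(-9\right)\right) \frac{1}{12419 + 766}} - \frac{45333}{-105} = \frac{11679}{\left(-2290 + 70 \left(-9\right)\right) \frac{1}{13185}} - - \frac{15111}{35} = \frac{11679}{\left(-2290 - 630\right) \frac{1}{13185}} + \frac{15111}{35} = \frac{11679}{\left(-2920\right) \frac{1}{13185}} + \frac{15111}{35} = \frac{11679}{- \frac{584}{2637}} + \frac{15111}{35} = 11679 \left(- \frac{2637}{584}\right) + \frac{15111}{35} = - \frac{30797523}{584} + \frac{15111}{35} = - \frac{1069088481}{20440}$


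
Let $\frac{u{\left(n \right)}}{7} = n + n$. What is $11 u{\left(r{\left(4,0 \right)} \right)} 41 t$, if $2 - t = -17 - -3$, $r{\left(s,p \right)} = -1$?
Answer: $-101024$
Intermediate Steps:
$u{\left(n \right)} = 14 n$ ($u{\left(n \right)} = 7 \left(n + n\right) = 7 \cdot 2 n = 14 n$)
$t = 16$ ($t = 2 - \left(-17 - -3\right) = 2 - \left(-17 + 3\right) = 2 - -14 = 2 + 14 = 16$)
$11 u{\left(r{\left(4,0 \right)} \right)} 41 t = 11 \cdot 14 \left(-1\right) 41 \cdot 16 = 11 \left(-14\right) 41 \cdot 16 = \left(-154\right) 41 \cdot 16 = \left(-6314\right) 16 = -101024$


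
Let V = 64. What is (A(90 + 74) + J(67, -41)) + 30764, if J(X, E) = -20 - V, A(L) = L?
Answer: 30844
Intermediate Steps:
J(X, E) = -84 (J(X, E) = -20 - 1*64 = -20 - 64 = -84)
(A(90 + 74) + J(67, -41)) + 30764 = ((90 + 74) - 84) + 30764 = (164 - 84) + 30764 = 80 + 30764 = 30844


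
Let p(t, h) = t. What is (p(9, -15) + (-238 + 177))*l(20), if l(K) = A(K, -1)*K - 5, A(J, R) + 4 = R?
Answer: 5460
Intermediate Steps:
A(J, R) = -4 + R
l(K) = -5 - 5*K (l(K) = (-4 - 1)*K - 5 = -5*K - 5 = -5 - 5*K)
(p(9, -15) + (-238 + 177))*l(20) = (9 + (-238 + 177))*(-5 - 5*20) = (9 - 61)*(-5 - 100) = -52*(-105) = 5460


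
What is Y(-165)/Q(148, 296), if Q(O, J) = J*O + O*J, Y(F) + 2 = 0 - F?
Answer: 163/87616 ≈ 0.0018604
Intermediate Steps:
Y(F) = -2 - F (Y(F) = -2 + (0 - F) = -2 - F)
Q(O, J) = 2*J*O (Q(O, J) = J*O + J*O = 2*J*O)
Y(-165)/Q(148, 296) = (-2 - 1*(-165))/((2*296*148)) = (-2 + 165)/87616 = 163*(1/87616) = 163/87616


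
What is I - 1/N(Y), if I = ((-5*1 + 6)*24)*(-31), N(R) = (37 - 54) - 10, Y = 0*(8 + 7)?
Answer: -20087/27 ≈ -743.96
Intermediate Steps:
Y = 0 (Y = 0*15 = 0)
N(R) = -27 (N(R) = -17 - 10 = -27)
I = -744 (I = ((-5 + 6)*24)*(-31) = (1*24)*(-31) = 24*(-31) = -744)
I - 1/N(Y) = -744 - 1/(-27) = -744 - 1*(-1/27) = -744 + 1/27 = -20087/27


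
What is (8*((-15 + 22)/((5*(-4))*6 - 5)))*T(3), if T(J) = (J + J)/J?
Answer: -112/125 ≈ -0.89600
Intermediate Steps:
T(J) = 2 (T(J) = (2*J)/J = 2)
(8*((-15 + 22)/((5*(-4))*6 - 5)))*T(3) = (8*((-15 + 22)/((5*(-4))*6 - 5)))*2 = (8*(7/(-20*6 - 5)))*2 = (8*(7/(-120 - 5)))*2 = (8*(7/(-125)))*2 = (8*(7*(-1/125)))*2 = (8*(-7/125))*2 = -56/125*2 = -112/125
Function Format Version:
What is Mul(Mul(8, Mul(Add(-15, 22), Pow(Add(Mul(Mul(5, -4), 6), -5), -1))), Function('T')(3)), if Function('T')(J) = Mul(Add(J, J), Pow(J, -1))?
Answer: Rational(-112, 125) ≈ -0.89600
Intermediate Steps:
Function('T')(J) = 2 (Function('T')(J) = Mul(Mul(2, J), Pow(J, -1)) = 2)
Mul(Mul(8, Mul(Add(-15, 22), Pow(Add(Mul(Mul(5, -4), 6), -5), -1))), Function('T')(3)) = Mul(Mul(8, Mul(Add(-15, 22), Pow(Add(Mul(Mul(5, -4), 6), -5), -1))), 2) = Mul(Mul(8, Mul(7, Pow(Add(Mul(-20, 6), -5), -1))), 2) = Mul(Mul(8, Mul(7, Pow(Add(-120, -5), -1))), 2) = Mul(Mul(8, Mul(7, Pow(-125, -1))), 2) = Mul(Mul(8, Mul(7, Rational(-1, 125))), 2) = Mul(Mul(8, Rational(-7, 125)), 2) = Mul(Rational(-56, 125), 2) = Rational(-112, 125)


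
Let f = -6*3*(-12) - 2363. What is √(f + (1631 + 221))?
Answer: I*√295 ≈ 17.176*I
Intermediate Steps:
f = -2147 (f = -18*(-12) - 2363 = 216 - 2363 = -2147)
√(f + (1631 + 221)) = √(-2147 + (1631 + 221)) = √(-2147 + 1852) = √(-295) = I*√295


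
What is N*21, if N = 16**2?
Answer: 5376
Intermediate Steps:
N = 256
N*21 = 256*21 = 5376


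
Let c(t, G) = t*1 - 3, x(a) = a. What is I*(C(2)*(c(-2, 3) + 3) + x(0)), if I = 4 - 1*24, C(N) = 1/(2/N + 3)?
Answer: 10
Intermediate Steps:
C(N) = 1/(3 + 2/N)
c(t, G) = -3 + t (c(t, G) = t - 3 = -3 + t)
I = -20 (I = 4 - 24 = -20)
I*(C(2)*(c(-2, 3) + 3) + x(0)) = -20*((2/(2 + 3*2))*((-3 - 2) + 3) + 0) = -20*((2/(2 + 6))*(-5 + 3) + 0) = -20*((2/8)*(-2) + 0) = -20*((2*(⅛))*(-2) + 0) = -20*((¼)*(-2) + 0) = -20*(-½ + 0) = -20*(-½) = 10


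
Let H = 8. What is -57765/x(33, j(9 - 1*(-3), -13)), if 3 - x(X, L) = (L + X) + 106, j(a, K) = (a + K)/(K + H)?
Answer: 96275/227 ≈ 424.12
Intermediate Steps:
j(a, K) = (K + a)/(8 + K) (j(a, K) = (a + K)/(K + 8) = (K + a)/(8 + K))
x(X, L) = -103 - L - X (x(X, L) = 3 - ((L + X) + 106) = 3 - (106 + L + X) = 3 + (-106 - L - X) = -103 - L - X)
-57765/x(33, j(9 - 1*(-3), -13)) = -57765/(-103 - (-13 + (9 - 1*(-3)))/(8 - 13) - 1*33) = -57765/(-103 - (-13 + (9 + 3))/(-5) - 33) = -57765/(-103 - (-1)*(-13 + 12)/5 - 33) = -57765/(-103 - (-1)*(-1)/5 - 33) = -57765/(-103 - 1*⅕ - 33) = -57765/(-103 - ⅕ - 33) = -57765/(-681/5) = -57765*(-5/681) = 96275/227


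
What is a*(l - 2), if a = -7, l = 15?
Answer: -91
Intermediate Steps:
a*(l - 2) = -7*(15 - 2) = -7*13 = -91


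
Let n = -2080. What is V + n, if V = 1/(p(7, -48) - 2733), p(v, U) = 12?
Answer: -5659681/2721 ≈ -2080.0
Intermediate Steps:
V = -1/2721 (V = 1/(12 - 2733) = 1/(-2721) = -1/2721 ≈ -0.00036751)
V + n = -1/2721 - 2080 = -5659681/2721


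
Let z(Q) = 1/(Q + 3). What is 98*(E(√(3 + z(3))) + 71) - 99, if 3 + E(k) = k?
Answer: 6565 + 49*√114/3 ≈ 6739.4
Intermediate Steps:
z(Q) = 1/(3 + Q)
E(k) = -3 + k
98*(E(√(3 + z(3))) + 71) - 99 = 98*((-3 + √(3 + 1/(3 + 3))) + 71) - 99 = 98*((-3 + √(3 + 1/6)) + 71) - 99 = 98*((-3 + √(3 + ⅙)) + 71) - 99 = 98*((-3 + √(19/6)) + 71) - 99 = 98*((-3 + √114/6) + 71) - 99 = 98*(68 + √114/6) - 99 = (6664 + 49*√114/3) - 99 = 6565 + 49*√114/3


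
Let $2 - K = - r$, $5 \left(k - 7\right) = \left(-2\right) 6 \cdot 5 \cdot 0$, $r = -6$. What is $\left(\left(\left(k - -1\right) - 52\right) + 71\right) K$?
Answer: $-108$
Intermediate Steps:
$k = 7$ ($k = 7 + \frac{\left(-2\right) 6 \cdot 5 \cdot 0}{5} = 7 + \frac{\left(-12\right) 5 \cdot 0}{5} = 7 + \frac{\left(-60\right) 0}{5} = 7 + \frac{1}{5} \cdot 0 = 7 + 0 = 7$)
$K = -4$ ($K = 2 - \left(-1\right) \left(-6\right) = 2 - 6 = -4$)
$\left(\left(\left(k - -1\right) - 52\right) + 71\right) K = \left(\left(\left(7 - -1\right) - 52\right) + 71\right) \left(-4\right) = \left(\left(\left(7 + 1\right) - 52\right) + 71\right) \left(-4\right) = \left(\left(8 - 52\right) + 71\right) \left(-4\right) = \left(-44 + 71\right) \left(-4\right) = 27 \left(-4\right) = -108$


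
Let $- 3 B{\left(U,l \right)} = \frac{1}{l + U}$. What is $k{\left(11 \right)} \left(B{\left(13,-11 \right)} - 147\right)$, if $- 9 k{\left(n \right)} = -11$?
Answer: $- \frac{9713}{54} \approx -179.87$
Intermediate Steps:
$B{\left(U,l \right)} = - \frac{1}{3 \left(U + l\right)}$ ($B{\left(U,l \right)} = - \frac{1}{3 \left(l + U\right)} = - \frac{1}{3 \left(U + l\right)}$)
$k{\left(n \right)} = \frac{11}{9}$ ($k{\left(n \right)} = \left(- \frac{1}{9}\right) \left(-11\right) = \frac{11}{9}$)
$k{\left(11 \right)} \left(B{\left(13,-11 \right)} - 147\right) = \frac{11 \left(- \frac{1}{3 \cdot 13 + 3 \left(-11\right)} - 147\right)}{9} = \frac{11 \left(- \frac{1}{39 - 33} - 147\right)}{9} = \frac{11 \left(- \frac{1}{6} - 147\right)}{9} = \frac{11}{9} \left(- \frac{883}{6}\right) = - \frac{9713}{54}$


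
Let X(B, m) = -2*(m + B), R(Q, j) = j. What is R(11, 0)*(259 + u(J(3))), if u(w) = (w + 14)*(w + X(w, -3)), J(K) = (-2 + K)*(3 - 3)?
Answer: 0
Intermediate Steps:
J(K) = 0 (J(K) = (-2 + K)*0 = 0)
X(B, m) = -2*B - 2*m (X(B, m) = -2*(B + m) = -2*B - 2*m)
u(w) = (6 - w)*(14 + w) (u(w) = (w + 14)*(w + (-2*w - 2*(-3))) = (14 + w)*(w + (-2*w + 6)) = (14 + w)*(w + (6 - 2*w)) = (14 + w)*(6 - w) = (6 - w)*(14 + w))
R(11, 0)*(259 + u(J(3))) = 0*(259 + (84 - 1*0**2 - 8*0)) = 0*(259 + (84 - 1*0 + 0)) = 0*(259 + (84 + 0 + 0)) = 0*(259 + 84) = 0*343 = 0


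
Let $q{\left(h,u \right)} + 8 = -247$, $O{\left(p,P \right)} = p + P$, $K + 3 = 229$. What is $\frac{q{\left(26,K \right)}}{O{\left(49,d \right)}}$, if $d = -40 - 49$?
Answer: $\frac{51}{8} \approx 6.375$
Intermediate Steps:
$K = 226$ ($K = -3 + 229 = 226$)
$d = -89$ ($d = -40 - 49 = -89$)
$O{\left(p,P \right)} = P + p$
$q{\left(h,u \right)} = -255$ ($q{\left(h,u \right)} = -8 - 247 = -255$)
$\frac{q{\left(26,K \right)}}{O{\left(49,d \right)}} = - \frac{255}{-89 + 49} = - \frac{255}{-40} = \left(-255\right) \left(- \frac{1}{40}\right) = \frac{51}{8}$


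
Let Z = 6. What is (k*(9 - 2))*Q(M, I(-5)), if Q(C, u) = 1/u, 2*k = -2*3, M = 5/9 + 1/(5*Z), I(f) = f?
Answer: 21/5 ≈ 4.2000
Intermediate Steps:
M = 53/90 (M = 5/9 + 1/(5*6) = 5*(⅑) + 1/30 = 5/9 + 1*(1/30) = 5/9 + 1/30 = 53/90 ≈ 0.58889)
k = -3 (k = (-2*3)/2 = (½)*(-6) = -3)
(k*(9 - 2))*Q(M, I(-5)) = -3*(9 - 2)/(-5) = -3*7*(-⅕) = -21*(-⅕) = 21/5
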